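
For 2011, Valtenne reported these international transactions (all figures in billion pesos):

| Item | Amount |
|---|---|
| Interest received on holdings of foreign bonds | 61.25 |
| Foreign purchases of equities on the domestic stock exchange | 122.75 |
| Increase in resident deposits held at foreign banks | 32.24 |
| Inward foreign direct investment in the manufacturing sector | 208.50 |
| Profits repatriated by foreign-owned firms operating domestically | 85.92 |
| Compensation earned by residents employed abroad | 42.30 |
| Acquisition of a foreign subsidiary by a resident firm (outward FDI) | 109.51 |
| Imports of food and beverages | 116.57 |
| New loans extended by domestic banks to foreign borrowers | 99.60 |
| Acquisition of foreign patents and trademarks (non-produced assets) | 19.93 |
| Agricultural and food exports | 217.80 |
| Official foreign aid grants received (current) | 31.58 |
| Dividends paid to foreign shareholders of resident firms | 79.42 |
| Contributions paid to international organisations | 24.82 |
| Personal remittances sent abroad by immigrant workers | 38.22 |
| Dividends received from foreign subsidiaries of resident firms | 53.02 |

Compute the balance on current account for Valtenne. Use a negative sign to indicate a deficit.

61.00

Goods: -116.57 + 217.80 = 101.23
Primary income: 53.02 + 42.30 - 79.42 + 61.25 - 85.92 = -8.77
Secondary income: 31.58 - 38.22 - 24.82 = -31.46
Current account = 101.23 + (-8.77) + (-31.46) = 61.00
(Excluded from the current account — financial account: foreign purchases of equities on the domestic stock exchange 122.75, increase in resident deposits held at foreign banks 32.24, inward foreign direct investment in the manufacturing sector 208.50, acquisition of a foreign subsidiary by a resident firm (outward FDI) 109.51, new loans extended by domestic banks to foreign borrowers 99.60; capital account: acquisition of foreign patents and trademarks (non-produced assets) 19.93.)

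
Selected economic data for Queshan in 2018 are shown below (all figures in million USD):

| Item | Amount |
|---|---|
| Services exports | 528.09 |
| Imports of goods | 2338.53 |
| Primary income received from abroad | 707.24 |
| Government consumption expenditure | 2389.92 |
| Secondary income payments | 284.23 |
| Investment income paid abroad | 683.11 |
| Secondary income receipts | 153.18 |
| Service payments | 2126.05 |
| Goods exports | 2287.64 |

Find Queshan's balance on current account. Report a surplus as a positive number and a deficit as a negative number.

-1755.77

Goods balance = 2287.64 - 2338.53 = -50.89
Services balance = 528.09 - 2126.05 = -1597.96
Trade balance (goods + services) = -50.89 + (-1597.96) = -1648.85
Net primary income = 707.24 - 683.11 = 24.13
Net secondary income = 153.18 - 284.23 = -131.05
Current account = -1648.85 + 24.13 + (-131.05) = -1755.77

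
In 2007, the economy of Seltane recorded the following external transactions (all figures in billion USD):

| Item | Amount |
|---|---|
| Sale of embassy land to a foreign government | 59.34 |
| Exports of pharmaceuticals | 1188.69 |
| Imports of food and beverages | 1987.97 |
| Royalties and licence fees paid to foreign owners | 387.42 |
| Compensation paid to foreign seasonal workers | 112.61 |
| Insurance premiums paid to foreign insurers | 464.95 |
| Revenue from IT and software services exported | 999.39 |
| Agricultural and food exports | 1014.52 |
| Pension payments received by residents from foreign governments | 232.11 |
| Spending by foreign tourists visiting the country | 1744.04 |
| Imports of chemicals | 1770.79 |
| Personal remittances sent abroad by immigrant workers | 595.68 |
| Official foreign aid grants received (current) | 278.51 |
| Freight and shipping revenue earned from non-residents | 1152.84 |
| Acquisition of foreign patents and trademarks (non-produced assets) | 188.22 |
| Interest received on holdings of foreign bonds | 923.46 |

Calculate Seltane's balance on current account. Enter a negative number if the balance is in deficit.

Goods: -1770.79 + 1188.69 - 1987.97 + 1014.52 = -1555.55
Services: -464.95 - 387.42 + 1744.04 + 1152.84 + 999.39 = 3043.90
Primary income: 923.46 - 112.61 = 810.85
Secondary income: -595.68 + 278.51 + 232.11 = -85.06
Current account = (-1555.55) + 3043.90 + 810.85 + (-85.06) = 2214.14
(Excluded from the current account — capital account: sale of embassy land to a foreign government 59.34, acquisition of foreign patents and trademarks (non-produced assets) 188.22.)

2214.14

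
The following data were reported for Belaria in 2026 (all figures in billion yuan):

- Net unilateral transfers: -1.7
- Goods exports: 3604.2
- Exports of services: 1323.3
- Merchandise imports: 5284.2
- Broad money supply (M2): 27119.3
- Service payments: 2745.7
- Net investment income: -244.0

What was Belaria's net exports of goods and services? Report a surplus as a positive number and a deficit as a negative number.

-3102.4

Goods balance = 3604.2 - 5284.2 = -1680.0
Services balance = 1323.3 - 2745.7 = -1422.4
Trade balance (goods + services) = -1680.0 + (-1422.4) = -3102.4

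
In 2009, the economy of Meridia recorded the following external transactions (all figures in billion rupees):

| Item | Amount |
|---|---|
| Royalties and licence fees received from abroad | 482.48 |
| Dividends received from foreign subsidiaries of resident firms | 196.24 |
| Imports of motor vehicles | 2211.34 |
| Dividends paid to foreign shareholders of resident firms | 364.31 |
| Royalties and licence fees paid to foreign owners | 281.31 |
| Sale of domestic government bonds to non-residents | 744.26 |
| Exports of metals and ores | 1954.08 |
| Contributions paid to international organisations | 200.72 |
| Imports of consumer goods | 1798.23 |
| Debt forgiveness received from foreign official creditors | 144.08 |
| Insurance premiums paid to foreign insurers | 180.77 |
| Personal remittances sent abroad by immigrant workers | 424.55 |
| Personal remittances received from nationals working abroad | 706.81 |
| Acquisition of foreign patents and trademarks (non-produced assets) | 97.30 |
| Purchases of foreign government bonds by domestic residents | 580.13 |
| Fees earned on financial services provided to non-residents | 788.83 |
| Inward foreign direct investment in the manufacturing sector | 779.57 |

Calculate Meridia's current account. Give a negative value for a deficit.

-1332.79

Goods: -2211.34 - 1798.23 + 1954.08 = -2055.49
Services: -281.31 + 482.48 + 788.83 - 180.77 = 809.23
Primary income: 196.24 - 364.31 = -168.07
Secondary income: -200.72 + 706.81 - 424.55 = 81.54
Current account = (-2055.49) + 809.23 + (-168.07) + 81.54 = -1332.79
(Excluded from the current account — financial account: sale of domestic government bonds to non-residents 744.26, purchases of foreign government bonds by domestic residents 580.13, inward foreign direct investment in the manufacturing sector 779.57; capital account: debt forgiveness received from foreign official creditors 144.08, acquisition of foreign patents and trademarks (non-produced assets) 97.30.)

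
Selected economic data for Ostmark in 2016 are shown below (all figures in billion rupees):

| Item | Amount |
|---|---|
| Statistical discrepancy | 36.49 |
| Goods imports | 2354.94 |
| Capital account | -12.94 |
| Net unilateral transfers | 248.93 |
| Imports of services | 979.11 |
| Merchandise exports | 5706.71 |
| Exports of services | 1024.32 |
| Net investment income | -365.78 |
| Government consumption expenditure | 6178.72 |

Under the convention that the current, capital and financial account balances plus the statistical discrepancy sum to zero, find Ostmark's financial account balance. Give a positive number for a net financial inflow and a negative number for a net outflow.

-3303.68

Goods balance = 5706.71 - 2354.94 = 3351.77
Services balance = 1024.32 - 979.11 = 45.21
Trade balance (goods + services) = 3351.77 + 45.21 = 3396.98
Net primary income = -365.78
Net secondary income = 248.93
Current account = 3396.98 + (-365.78) + 248.93 = 3280.13
Financial account = -(3280.13 + (-12.94) + 36.49) = -3303.68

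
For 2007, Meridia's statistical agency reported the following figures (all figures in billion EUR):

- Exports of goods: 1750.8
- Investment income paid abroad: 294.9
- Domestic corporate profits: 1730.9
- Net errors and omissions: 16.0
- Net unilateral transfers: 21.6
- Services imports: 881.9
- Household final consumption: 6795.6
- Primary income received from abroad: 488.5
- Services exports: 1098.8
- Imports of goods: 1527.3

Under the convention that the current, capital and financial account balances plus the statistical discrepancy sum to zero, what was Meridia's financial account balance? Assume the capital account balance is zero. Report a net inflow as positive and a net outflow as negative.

Goods balance = 1750.8 - 1527.3 = 223.5
Services balance = 1098.8 - 881.9 = 216.9
Trade balance (goods + services) = 223.5 + 216.9 = 440.4
Net primary income = 488.5 - 294.9 = 193.6
Net secondary income = 21.6
Current account = 440.4 + 193.6 + 21.6 = 655.6
Financial account = -(655.6 + 16.0) = -671.6

-671.6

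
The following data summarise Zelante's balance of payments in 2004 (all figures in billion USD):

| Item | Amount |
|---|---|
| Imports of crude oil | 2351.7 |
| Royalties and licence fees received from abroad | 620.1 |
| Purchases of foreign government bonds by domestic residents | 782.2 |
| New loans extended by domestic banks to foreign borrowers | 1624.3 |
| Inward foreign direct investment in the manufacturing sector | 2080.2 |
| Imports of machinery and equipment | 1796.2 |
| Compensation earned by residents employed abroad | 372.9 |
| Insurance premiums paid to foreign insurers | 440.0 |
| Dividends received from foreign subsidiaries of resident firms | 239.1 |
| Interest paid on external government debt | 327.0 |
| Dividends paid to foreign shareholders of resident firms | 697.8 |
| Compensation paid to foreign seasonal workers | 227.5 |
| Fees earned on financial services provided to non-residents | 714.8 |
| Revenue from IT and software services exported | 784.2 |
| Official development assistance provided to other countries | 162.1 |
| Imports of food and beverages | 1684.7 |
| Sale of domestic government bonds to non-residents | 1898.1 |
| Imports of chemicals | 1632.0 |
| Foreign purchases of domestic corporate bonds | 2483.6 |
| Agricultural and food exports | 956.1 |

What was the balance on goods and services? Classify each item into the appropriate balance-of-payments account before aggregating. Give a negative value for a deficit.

-4829.4

Goods: -1796.2 - 2351.7 - 1632.0 - 1684.7 + 956.1 = -6508.5
Services: -440.0 + 714.8 + 784.2 + 620.1 = 1679.1
Trade balance = -6508.5 + 1679.1 = -4829.4
(Excluded from the trade balance — financial account: purchases of foreign government bonds by domestic residents 782.2, new loans extended by domestic banks to foreign borrowers 1624.3, inward foreign direct investment in the manufacturing sector 2080.2, sale of domestic government bonds to non-residents 1898.1, foreign purchases of domestic corporate bonds 2483.6; primary income: compensation earned by residents employed abroad 372.9, dividends received from foreign subsidiaries of resident firms 239.1, interest paid on external government debt 327.0, dividends paid to foreign shareholders of resident firms 697.8, compensation paid to foreign seasonal workers 227.5; secondary income: official development assistance provided to other countries 162.1.)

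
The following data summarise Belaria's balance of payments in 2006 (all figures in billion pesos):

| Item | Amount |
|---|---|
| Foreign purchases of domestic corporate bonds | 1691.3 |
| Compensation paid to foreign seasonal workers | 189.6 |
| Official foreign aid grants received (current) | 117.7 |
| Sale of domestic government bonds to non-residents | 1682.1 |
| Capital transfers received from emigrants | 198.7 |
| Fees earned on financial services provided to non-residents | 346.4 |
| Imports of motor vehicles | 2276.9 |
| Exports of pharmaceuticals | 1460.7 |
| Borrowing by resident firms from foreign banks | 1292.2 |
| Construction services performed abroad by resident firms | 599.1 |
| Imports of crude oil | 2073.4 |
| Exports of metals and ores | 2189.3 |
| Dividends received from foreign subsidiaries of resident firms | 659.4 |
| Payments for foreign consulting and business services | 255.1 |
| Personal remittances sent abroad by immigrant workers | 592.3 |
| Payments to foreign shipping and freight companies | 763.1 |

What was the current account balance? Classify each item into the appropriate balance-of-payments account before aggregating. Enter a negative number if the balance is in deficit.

Goods: 1460.7 + 2189.3 - 2276.9 - 2073.4 = -700.3
Services: 346.4 - 763.1 - 255.1 + 599.1 = -72.7
Primary income: -189.6 + 659.4 = 469.8
Secondary income: 117.7 - 592.3 = -474.6
Current account = (-700.3) + (-72.7) + 469.8 + (-474.6) = -777.8
(Excluded from the current account — financial account: foreign purchases of domestic corporate bonds 1691.3, sale of domestic government bonds to non-residents 1682.1, borrowing by resident firms from foreign banks 1292.2; capital account: capital transfers received from emigrants 198.7.)

-777.8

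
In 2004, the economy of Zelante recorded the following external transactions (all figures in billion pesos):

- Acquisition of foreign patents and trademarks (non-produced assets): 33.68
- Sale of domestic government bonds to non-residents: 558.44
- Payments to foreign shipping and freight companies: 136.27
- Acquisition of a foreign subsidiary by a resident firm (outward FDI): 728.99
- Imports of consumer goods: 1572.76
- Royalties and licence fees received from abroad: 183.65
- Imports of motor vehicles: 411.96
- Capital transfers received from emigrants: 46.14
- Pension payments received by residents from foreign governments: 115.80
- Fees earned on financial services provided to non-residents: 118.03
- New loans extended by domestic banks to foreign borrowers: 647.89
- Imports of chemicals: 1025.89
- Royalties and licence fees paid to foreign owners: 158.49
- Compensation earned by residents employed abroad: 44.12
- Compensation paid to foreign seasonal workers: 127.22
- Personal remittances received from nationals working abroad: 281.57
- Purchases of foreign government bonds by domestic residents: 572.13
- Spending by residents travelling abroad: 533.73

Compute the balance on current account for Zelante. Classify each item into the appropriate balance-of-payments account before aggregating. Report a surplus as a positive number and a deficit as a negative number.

Goods: -1025.89 - 411.96 - 1572.76 = -3010.61
Services: 118.03 + 183.65 - 136.27 - 158.49 - 533.73 = -526.81
Primary income: 44.12 - 127.22 = -83.10
Secondary income: 281.57 + 115.80 = 397.37
Current account = (-3010.61) + (-526.81) + (-83.10) + 397.37 = -3223.15
(Excluded from the current account — capital account: acquisition of foreign patents and trademarks (non-produced assets) 33.68, capital transfers received from emigrants 46.14; financial account: sale of domestic government bonds to non-residents 558.44, acquisition of a foreign subsidiary by a resident firm (outward FDI) 728.99, new loans extended by domestic banks to foreign borrowers 647.89, purchases of foreign government bonds by domestic residents 572.13.)

-3223.15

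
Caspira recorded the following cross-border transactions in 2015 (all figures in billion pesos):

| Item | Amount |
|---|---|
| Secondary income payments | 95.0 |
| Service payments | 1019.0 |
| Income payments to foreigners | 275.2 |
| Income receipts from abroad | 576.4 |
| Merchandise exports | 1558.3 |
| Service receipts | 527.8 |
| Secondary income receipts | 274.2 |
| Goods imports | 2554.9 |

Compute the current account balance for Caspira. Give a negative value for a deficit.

-1007.4

Goods balance = 1558.3 - 2554.9 = -996.6
Services balance = 527.8 - 1019.0 = -491.2
Trade balance (goods + services) = -996.6 + (-491.2) = -1487.8
Net primary income = 576.4 - 275.2 = 301.2
Net secondary income = 274.2 - 95.0 = 179.2
Current account = -1487.8 + 301.2 + 179.2 = -1007.4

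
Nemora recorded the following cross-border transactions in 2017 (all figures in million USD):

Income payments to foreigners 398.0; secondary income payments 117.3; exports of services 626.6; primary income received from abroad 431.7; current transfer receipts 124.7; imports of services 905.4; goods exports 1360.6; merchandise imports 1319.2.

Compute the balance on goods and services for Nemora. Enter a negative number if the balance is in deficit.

-237.4

Goods balance = 1360.6 - 1319.2 = 41.4
Services balance = 626.6 - 905.4 = -278.8
Trade balance (goods + services) = 41.4 + (-278.8) = -237.4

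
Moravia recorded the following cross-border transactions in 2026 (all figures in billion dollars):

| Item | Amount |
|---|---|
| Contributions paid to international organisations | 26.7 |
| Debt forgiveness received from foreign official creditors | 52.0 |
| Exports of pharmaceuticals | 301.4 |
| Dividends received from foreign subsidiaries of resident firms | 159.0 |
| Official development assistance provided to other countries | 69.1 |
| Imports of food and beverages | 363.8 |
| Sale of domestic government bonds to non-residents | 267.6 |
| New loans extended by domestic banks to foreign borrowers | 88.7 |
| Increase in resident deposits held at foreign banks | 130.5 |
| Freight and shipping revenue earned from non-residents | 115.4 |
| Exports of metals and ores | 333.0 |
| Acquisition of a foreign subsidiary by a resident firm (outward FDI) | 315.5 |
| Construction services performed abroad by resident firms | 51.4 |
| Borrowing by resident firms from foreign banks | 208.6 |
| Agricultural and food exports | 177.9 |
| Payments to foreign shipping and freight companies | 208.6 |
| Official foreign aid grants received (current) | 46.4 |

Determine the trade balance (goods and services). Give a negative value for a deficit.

406.7

Goods: 301.4 + 177.9 - 363.8 + 333.0 = 448.5
Services: -208.6 + 51.4 + 115.4 = -41.8
Trade balance = 448.5 + (-41.8) = 406.7
(Excluded from the trade balance — secondary income: contributions paid to international organisations 26.7, official development assistance provided to other countries 69.1, official foreign aid grants received (current) 46.4; capital account: debt forgiveness received from foreign official creditors 52.0; primary income: dividends received from foreign subsidiaries of resident firms 159.0; financial account: sale of domestic government bonds to non-residents 267.6, new loans extended by domestic banks to foreign borrowers 88.7, increase in resident deposits held at foreign banks 130.5, acquisition of a foreign subsidiary by a resident firm (outward FDI) 315.5, borrowing by resident firms from foreign banks 208.6.)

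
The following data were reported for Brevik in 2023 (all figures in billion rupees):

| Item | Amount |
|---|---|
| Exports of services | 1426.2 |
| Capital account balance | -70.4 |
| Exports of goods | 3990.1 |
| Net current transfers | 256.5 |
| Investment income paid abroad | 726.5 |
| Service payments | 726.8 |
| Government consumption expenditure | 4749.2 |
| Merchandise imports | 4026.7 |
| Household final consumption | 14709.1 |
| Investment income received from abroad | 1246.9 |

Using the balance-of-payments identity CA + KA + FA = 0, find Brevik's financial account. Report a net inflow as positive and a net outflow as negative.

Goods balance = 3990.1 - 4026.7 = -36.6
Services balance = 1426.2 - 726.8 = 699.4
Trade balance (goods + services) = -36.6 + 699.4 = 662.8
Net primary income = 1246.9 - 726.5 = 520.4
Net secondary income = 256.5
Current account = 662.8 + 520.4 + 256.5 = 1439.7
Financial account = -(1439.7 + (-70.4)) = -1369.3

-1369.3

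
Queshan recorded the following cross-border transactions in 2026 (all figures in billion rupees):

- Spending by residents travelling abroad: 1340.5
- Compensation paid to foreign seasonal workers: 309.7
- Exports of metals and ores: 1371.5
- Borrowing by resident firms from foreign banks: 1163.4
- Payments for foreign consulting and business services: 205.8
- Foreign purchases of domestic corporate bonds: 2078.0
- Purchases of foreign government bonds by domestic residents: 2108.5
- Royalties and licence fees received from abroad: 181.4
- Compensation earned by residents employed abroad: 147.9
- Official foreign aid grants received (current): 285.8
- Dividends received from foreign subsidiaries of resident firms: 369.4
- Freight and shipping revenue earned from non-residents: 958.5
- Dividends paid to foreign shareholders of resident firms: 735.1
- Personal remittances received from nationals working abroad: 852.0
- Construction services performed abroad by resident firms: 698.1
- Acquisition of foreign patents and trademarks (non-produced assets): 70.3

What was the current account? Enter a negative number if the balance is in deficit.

2273.5

Goods: 1371.5
Services: 181.4 + 958.5 - 1340.5 - 205.8 + 698.1 = 291.7
Primary income: -309.7 - 735.1 + 369.4 + 147.9 = -527.5
Secondary income: 852.0 + 285.8 = 1137.8
Current account = 1371.5 + 291.7 + (-527.5) + 1137.8 = 2273.5
(Excluded from the current account — financial account: borrowing by resident firms from foreign banks 1163.4, foreign purchases of domestic corporate bonds 2078.0, purchases of foreign government bonds by domestic residents 2108.5; capital account: acquisition of foreign patents and trademarks (non-produced assets) 70.3.)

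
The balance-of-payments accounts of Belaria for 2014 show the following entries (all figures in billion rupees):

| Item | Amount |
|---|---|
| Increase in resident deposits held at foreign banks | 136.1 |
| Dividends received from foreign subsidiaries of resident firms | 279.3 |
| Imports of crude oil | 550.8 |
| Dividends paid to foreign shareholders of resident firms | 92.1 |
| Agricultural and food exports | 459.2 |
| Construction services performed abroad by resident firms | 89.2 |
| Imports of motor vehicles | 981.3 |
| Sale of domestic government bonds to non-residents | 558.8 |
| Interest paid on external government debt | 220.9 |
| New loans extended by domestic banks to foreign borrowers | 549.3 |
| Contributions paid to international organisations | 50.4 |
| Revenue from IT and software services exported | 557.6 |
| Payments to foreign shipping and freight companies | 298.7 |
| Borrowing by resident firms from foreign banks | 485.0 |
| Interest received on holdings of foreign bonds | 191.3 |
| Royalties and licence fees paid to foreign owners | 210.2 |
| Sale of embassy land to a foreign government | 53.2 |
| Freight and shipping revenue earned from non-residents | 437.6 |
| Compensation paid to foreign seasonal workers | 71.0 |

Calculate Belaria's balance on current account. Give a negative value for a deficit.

-461.2

Goods: -550.8 - 981.3 + 459.2 = -1072.9
Services: 437.6 - 298.7 + 89.2 + 557.6 - 210.2 = 575.5
Primary income: 279.3 + 191.3 - 92.1 - 220.9 - 71.0 = 86.6
Secondary income: -50.4
Current account = (-1072.9) + 575.5 + 86.6 + (-50.4) = -461.2
(Excluded from the current account — financial account: increase in resident deposits held at foreign banks 136.1, sale of domestic government bonds to non-residents 558.8, new loans extended by domestic banks to foreign borrowers 549.3, borrowing by resident firms from foreign banks 485.0; capital account: sale of embassy land to a foreign government 53.2.)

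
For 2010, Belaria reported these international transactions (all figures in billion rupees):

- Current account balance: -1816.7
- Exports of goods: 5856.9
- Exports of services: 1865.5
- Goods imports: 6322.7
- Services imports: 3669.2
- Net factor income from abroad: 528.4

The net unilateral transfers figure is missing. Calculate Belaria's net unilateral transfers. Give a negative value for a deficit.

Current account = goods balance + services balance + net primary income + net secondary income
Sum of the known components = -1741.1
Net unilateral transfers = CA - (known components) = -1816.7 - (-1741.1) = -75.6

-75.6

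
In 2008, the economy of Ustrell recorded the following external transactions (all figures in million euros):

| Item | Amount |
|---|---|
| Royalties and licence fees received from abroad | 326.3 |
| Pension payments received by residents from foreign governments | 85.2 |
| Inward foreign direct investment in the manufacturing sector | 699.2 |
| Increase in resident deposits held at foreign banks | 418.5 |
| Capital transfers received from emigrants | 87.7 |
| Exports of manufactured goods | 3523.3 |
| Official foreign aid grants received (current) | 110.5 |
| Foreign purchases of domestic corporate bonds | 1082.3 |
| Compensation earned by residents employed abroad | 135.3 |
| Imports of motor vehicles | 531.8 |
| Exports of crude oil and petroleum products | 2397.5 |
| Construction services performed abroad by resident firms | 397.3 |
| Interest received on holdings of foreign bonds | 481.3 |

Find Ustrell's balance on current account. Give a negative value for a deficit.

6924.9

Goods: -531.8 + 2397.5 + 3523.3 = 5389.0
Services: 397.3 + 326.3 = 723.6
Primary income: 481.3 + 135.3 = 616.6
Secondary income: 110.5 + 85.2 = 195.7
Current account = 5389.0 + 723.6 + 616.6 + 195.7 = 6924.9
(Excluded from the current account — financial account: inward foreign direct investment in the manufacturing sector 699.2, increase in resident deposits held at foreign banks 418.5, foreign purchases of domestic corporate bonds 1082.3; capital account: capital transfers received from emigrants 87.7.)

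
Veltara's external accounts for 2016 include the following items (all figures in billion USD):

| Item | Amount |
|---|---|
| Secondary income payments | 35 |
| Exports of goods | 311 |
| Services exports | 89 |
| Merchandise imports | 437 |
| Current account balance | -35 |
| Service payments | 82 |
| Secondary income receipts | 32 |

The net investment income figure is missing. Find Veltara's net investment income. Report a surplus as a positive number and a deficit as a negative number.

Current account = goods balance + services balance + net primary income + net secondary income
Sum of the known components = -122
Net investment income = CA - (known components) = -35 - (-122) = 87

87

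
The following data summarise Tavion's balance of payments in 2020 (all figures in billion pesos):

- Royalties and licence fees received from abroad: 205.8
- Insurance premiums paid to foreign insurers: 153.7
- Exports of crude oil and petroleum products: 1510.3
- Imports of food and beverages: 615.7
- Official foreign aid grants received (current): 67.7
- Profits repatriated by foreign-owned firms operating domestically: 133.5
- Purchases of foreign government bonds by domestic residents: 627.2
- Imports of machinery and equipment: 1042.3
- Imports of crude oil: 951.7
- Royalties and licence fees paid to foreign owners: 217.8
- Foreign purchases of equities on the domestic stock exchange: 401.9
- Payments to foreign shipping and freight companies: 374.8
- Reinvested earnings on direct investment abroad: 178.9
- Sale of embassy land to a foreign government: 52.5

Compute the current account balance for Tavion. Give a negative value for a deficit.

Goods: -951.7 - 1042.3 - 615.7 + 1510.3 = -1099.4
Services: -153.7 - 217.8 - 374.8 + 205.8 = -540.5
Primary income: 178.9 - 133.5 = 45.4
Secondary income: 67.7
Current account = (-1099.4) + (-540.5) + 45.4 + 67.7 = -1526.8
(Excluded from the current account — financial account: purchases of foreign government bonds by domestic residents 627.2, foreign purchases of equities on the domestic stock exchange 401.9; capital account: sale of embassy land to a foreign government 52.5.)

-1526.8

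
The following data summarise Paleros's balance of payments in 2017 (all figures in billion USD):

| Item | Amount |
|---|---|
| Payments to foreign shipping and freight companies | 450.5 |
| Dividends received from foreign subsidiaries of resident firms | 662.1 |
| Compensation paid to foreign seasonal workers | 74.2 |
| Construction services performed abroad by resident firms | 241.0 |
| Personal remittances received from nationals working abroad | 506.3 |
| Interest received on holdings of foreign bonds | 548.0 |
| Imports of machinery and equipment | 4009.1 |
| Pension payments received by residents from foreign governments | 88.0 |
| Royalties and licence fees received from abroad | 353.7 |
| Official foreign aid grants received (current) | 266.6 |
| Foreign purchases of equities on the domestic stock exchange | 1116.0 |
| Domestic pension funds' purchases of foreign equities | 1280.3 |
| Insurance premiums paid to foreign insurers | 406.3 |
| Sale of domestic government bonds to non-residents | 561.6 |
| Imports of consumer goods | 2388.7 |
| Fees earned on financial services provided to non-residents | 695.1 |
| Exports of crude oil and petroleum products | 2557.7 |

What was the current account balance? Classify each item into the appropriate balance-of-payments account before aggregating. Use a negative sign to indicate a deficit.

-1410.3

Goods: 2557.7 - 4009.1 - 2388.7 = -3840.1
Services: 241.0 - 406.3 - 450.5 + 695.1 + 353.7 = 433.0
Primary income: 548.0 + 662.1 - 74.2 = 1135.9
Secondary income: 266.6 + 506.3 + 88.0 = 860.9
Current account = (-3840.1) + 433.0 + 1135.9 + 860.9 = -1410.3
(Excluded from the current account — financial account: foreign purchases of equities on the domestic stock exchange 1116.0, domestic pension funds' purchases of foreign equities 1280.3, sale of domestic government bonds to non-residents 561.6.)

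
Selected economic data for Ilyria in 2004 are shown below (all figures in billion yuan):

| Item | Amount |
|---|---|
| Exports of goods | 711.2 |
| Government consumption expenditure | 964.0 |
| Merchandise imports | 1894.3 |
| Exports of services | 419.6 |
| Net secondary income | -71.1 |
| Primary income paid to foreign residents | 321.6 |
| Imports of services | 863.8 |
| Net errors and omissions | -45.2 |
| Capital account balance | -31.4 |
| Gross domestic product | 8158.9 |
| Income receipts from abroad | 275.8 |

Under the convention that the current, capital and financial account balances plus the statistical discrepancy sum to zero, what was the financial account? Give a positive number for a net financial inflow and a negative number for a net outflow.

Goods balance = 711.2 - 1894.3 = -1183.1
Services balance = 419.6 - 863.8 = -444.2
Trade balance (goods + services) = -1183.1 + (-444.2) = -1627.3
Net primary income = 275.8 - 321.6 = -45.8
Net secondary income = -71.1
Current account = -1627.3 + (-45.8) + (-71.1) = -1744.2
Financial account = -(-1744.2 + (-31.4) + (-45.2)) = 1820.8

1820.8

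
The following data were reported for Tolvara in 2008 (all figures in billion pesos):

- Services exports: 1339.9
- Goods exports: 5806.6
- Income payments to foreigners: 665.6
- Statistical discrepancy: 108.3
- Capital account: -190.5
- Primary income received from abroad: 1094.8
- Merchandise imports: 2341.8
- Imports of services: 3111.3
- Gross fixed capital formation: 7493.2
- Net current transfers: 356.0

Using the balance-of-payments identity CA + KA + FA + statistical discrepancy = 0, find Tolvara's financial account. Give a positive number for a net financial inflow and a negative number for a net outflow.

-2396.4

Goods balance = 5806.6 - 2341.8 = 3464.8
Services balance = 1339.9 - 3111.3 = -1771.4
Trade balance (goods + services) = 3464.8 + (-1771.4) = 1693.4
Net primary income = 1094.8 - 665.6 = 429.2
Net secondary income = 356.0
Current account = 1693.4 + 429.2 + 356.0 = 2478.6
Financial account = -(2478.6 + (-190.5) + 108.3) = -2396.4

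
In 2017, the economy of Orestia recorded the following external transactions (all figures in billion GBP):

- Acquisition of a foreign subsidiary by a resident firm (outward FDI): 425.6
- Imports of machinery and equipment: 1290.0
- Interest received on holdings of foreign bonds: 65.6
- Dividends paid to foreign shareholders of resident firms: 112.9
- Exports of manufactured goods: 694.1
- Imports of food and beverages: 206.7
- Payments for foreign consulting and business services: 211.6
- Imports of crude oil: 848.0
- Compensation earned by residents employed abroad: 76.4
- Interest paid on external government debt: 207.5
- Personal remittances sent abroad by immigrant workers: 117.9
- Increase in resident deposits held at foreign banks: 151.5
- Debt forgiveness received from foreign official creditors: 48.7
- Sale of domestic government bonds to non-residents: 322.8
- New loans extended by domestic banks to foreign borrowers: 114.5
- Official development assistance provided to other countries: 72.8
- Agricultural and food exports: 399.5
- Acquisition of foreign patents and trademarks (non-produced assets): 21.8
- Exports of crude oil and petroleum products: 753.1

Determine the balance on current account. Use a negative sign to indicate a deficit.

-1078.7

Goods: -206.7 - 848.0 - 1290.0 + 753.1 + 694.1 + 399.5 = -498.0
Services: -211.6
Primary income: -207.5 + 65.6 + 76.4 - 112.9 = -178.4
Secondary income: -117.9 - 72.8 = -190.7
Current account = (-498.0) + (-211.6) + (-178.4) + (-190.7) = -1078.7
(Excluded from the current account — financial account: acquisition of a foreign subsidiary by a resident firm (outward FDI) 425.6, increase in resident deposits held at foreign banks 151.5, sale of domestic government bonds to non-residents 322.8, new loans extended by domestic banks to foreign borrowers 114.5; capital account: debt forgiveness received from foreign official creditors 48.7, acquisition of foreign patents and trademarks (non-produced assets) 21.8.)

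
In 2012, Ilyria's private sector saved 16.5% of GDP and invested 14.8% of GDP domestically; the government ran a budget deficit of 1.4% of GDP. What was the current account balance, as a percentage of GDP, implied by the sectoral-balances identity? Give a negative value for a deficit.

By the sectoral-balances identity, CA = (S_private - I) + (T - G).
Private balance = 16.5 - 14.8 = 1.7
Government balance (T - G) = -1.4
CA = 1.7 + (-1.4) = 0.3

0.3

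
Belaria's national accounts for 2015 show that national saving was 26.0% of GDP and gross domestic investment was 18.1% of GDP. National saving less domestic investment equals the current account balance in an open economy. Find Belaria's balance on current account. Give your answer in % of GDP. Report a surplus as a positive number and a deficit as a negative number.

S - I = CA (net lending to the rest of the world).
CA = S - I = 26.0 - 18.1 = 7.9

7.9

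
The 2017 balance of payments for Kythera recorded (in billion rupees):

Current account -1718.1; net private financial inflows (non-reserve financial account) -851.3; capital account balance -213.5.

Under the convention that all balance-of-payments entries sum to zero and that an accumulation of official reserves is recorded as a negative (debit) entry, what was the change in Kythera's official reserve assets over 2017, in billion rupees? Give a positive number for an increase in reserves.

-2782.9

Official reserve transactions balance = -((-1718.1) + (-213.5) + (-851.3)) = 2782.9
An accumulation of reserves is recorded as a debit (negative entry), so the change in the stock of reserves is the negative of that balance.
Change in official reserves = -(2782.9) = -2782.9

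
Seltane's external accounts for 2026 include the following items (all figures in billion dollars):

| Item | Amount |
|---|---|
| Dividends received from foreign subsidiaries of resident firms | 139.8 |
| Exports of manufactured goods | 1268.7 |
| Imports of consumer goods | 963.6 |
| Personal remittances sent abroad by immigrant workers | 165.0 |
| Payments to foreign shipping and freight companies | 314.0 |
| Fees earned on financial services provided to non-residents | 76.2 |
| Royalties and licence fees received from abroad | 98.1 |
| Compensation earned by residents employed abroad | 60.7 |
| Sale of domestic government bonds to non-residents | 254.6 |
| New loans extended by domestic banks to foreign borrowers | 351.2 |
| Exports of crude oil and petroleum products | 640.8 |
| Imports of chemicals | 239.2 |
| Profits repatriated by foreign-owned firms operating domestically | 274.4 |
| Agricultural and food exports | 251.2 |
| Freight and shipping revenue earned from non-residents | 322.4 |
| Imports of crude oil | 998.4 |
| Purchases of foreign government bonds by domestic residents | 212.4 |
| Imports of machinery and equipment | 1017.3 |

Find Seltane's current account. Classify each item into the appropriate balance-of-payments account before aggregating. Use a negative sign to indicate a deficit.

-1114.0

Goods: -1017.3 + 1268.7 + 251.2 - 963.6 - 998.4 - 239.2 + 640.8 = -1057.8
Services: -314.0 + 322.4 + 98.1 + 76.2 = 182.7
Primary income: 139.8 - 274.4 + 60.7 = -73.9
Secondary income: -165.0
Current account = (-1057.8) + 182.7 + (-73.9) + (-165.0) = -1114.0
(Excluded from the current account — financial account: sale of domestic government bonds to non-residents 254.6, new loans extended by domestic banks to foreign borrowers 351.2, purchases of foreign government bonds by domestic residents 212.4.)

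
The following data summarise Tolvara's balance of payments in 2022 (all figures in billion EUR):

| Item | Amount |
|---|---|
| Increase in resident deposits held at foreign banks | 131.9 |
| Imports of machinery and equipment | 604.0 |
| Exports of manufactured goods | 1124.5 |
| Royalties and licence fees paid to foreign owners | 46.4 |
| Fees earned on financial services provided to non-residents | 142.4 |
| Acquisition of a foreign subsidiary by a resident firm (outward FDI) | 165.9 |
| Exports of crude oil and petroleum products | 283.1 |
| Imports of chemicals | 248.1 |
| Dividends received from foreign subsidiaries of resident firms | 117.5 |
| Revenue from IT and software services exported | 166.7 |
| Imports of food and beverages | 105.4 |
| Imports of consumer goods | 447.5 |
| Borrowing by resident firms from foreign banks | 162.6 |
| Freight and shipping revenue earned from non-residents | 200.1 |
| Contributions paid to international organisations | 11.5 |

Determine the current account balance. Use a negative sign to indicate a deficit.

Goods: -105.4 + 283.1 - 248.1 + 1124.5 - 447.5 - 604.0 = 2.6
Services: 166.7 - 46.4 + 200.1 + 142.4 = 462.8
Primary income: 117.5
Secondary income: -11.5
Current account = 2.6 + 462.8 + 117.5 + (-11.5) = 571.4
(Excluded from the current account — financial account: increase in resident deposits held at foreign banks 131.9, acquisition of a foreign subsidiary by a resident firm (outward FDI) 165.9, borrowing by resident firms from foreign banks 162.6.)

571.4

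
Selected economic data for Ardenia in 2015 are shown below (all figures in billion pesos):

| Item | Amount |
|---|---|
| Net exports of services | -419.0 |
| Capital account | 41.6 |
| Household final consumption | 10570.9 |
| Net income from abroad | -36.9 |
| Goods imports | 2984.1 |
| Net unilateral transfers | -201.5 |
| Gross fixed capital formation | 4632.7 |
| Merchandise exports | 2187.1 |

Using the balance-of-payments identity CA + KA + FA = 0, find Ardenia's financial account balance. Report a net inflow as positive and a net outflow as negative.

1412.8

Goods balance = 2187.1 - 2984.1 = -797.0
Services balance = -419.0
Trade balance (goods + services) = -797.0 + (-419.0) = -1216.0
Net primary income = -36.9
Net secondary income = -201.5
Current account = -1216.0 + (-36.9) + (-201.5) = -1454.4
Financial account = -(-1454.4 + 41.6) = 1412.8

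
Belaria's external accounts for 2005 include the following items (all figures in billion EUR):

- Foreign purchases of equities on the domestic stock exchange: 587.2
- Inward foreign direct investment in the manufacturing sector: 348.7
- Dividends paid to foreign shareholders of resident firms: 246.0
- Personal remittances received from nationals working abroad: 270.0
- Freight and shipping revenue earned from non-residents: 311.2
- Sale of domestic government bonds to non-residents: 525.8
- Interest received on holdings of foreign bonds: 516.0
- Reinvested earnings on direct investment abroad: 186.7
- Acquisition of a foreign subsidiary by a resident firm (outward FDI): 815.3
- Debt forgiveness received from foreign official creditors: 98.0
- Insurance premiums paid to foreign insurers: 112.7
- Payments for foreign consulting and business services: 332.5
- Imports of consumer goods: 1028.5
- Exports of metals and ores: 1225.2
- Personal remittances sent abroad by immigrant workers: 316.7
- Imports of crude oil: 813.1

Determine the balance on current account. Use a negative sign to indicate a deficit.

Goods: 1225.2 - 813.1 - 1028.5 = -616.4
Services: -112.7 - 332.5 + 311.2 = -134.0
Primary income: 186.7 - 246.0 + 516.0 = 456.7
Secondary income: -316.7 + 270.0 = -46.7
Current account = (-616.4) + (-134.0) + 456.7 + (-46.7) = -340.4
(Excluded from the current account — financial account: foreign purchases of equities on the domestic stock exchange 587.2, inward foreign direct investment in the manufacturing sector 348.7, sale of domestic government bonds to non-residents 525.8, acquisition of a foreign subsidiary by a resident firm (outward FDI) 815.3; capital account: debt forgiveness received from foreign official creditors 98.0.)

-340.4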